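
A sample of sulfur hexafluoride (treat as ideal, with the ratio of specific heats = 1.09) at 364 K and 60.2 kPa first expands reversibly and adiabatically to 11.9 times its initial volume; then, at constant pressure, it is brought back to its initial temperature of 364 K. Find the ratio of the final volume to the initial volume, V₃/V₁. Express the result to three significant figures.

V₃/V₁ ≈ 14.9

Adiabatic step: V₂/V₁ = 11.9; T₂ = T₁·(1/11.9)^(0.09) = 291.3 K.
Isobaric step: V₃/V₂ = T₃/T₂ = 364/291.3.
V₃/V₁ = (V₂/V₁)(V₃/V₂) = 11.9 × (364/291.3) = 14.87.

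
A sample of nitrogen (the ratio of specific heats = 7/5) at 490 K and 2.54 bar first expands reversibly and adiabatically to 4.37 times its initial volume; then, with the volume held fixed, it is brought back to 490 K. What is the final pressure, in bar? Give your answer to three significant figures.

Adiabatic step (PV^γ = const): P₂ = 2.54×(1/4.37)^(7/5) = 0.3222 bar; T₂ = 490×(1/4.37)^(2/5) = 271.6 K.
Isochoric: P₃ = P₂(T₃/T₂) = 0.3222 × (490/271.6) = 0.5812 bar.

P₃ ≈ 0.581 bar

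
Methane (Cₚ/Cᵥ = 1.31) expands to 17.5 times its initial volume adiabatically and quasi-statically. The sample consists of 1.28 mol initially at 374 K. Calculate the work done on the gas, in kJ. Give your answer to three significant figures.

Adiabatic: T₁V₁^(γ−1) = T₂V₂^(γ−1) ⇒ T₂ = T₁ (V₁/V₂)^(γ−1).
T₂ = 374 × (1/17.5)^(0.31) = 154 K.
Q = 0, so ΔU = W_on_gas = nCᵥΔT with Cᵥ = R/(γ−1) = 26.82 J/(mol·K).
ΔU = 1.28 × 26.82 × (154 − 374) = -7552 J.

W ≈ -7.55 kJ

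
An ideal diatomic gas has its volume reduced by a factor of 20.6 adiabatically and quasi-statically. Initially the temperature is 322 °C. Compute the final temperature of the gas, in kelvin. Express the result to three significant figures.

T₂ ≈ 2000 K

For a reversible adiabat TV^(γ−1) is constant, so T₂ = T₁ (V₁/V₂)^(γ−1).
For a diatomic ideal gas γ = 7/5, so γ−1 = 2/5.
T₁ = 322 °C = 595.1 K.
T₂ = 595.1 × 20.6^(2/5) = 1996 K.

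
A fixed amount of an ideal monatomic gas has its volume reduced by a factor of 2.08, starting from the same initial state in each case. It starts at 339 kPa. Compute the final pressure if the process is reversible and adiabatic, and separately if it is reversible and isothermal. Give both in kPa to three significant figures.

For a monatomic ideal gas γ = 5/3.
Isothermal: P₂ = P₁(V₁/V₂) = 339×2.08 = 705.1 kPa.
Adiabatic: P₂ = P₁(V₁/V₂)^γ = 339×2.08^(5/3) = 1149 kPa.

adiabatic: 1150 kPa; isothermal: 705 kPa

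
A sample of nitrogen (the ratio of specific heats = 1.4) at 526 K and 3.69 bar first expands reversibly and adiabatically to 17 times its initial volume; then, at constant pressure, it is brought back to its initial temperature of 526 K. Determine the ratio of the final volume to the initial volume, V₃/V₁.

V₃/V₁ ≈ 52.8

Adiabatic step: V₂/V₁ = 17; T₂ = T₁·(1/17)^(0.4) = 169.4 K.
Isobaric step: V₃/V₂ = T₃/T₂ = 526/169.4.
V₃/V₁ = (V₂/V₁)(V₃/V₂) = 17 × (526/169.4) = 52.8.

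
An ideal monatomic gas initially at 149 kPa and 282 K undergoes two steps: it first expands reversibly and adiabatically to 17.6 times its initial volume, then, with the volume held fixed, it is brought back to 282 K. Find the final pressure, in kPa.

For a monatomic ideal gas γ = 5/3.
Adiabatic step (PV^γ = const): P₂ = 149×(1/17.6)^(5/3) = 1.251 kPa; T₂ = 282×(1/17.6)^(2/3) = 41.68 K.
Isochoric: P₃ = P₂(T₃/T₂) = 1.251 × (282/41.68) = 8.466 kPa.

P₃ ≈ 8.47 kPa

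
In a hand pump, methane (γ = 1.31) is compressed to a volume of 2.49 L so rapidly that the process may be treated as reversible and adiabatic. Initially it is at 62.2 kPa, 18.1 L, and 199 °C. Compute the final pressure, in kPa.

P₂ ≈ 836 kPa

Since PV^γ is constant along a reversible adiabat, P₂ = P₁ (V₁/V₂)^γ.
P₂ = 62.2 × (18.1/2.49)^(1.31) = 836.2 kPa.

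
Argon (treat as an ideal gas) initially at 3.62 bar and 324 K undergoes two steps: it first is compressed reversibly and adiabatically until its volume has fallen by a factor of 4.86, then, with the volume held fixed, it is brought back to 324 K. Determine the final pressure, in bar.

For a monatomic ideal gas γ = 5/3.
Adiabatic step (PV^γ = const): P₂ = 3.62×4.86^(5/3) = 50.48 bar; T₂ = 324×4.86^(2/3) = 929.6 K.
Isochoric: P₃ = P₂(T₃/T₂) = 50.48 × (324/929.6) = 17.59 bar.

P₃ ≈ 17.6 bar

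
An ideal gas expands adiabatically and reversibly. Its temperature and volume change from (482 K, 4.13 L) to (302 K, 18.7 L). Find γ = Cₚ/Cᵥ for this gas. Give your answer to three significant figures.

γ ≈ 1.31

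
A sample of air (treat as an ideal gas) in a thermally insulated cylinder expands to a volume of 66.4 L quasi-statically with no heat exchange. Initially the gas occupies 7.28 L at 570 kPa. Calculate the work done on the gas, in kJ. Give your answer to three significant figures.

W ≈ -6.09 kJ

γ = 7/5 for a diatomic ideal gas.
P₂ = P₁(V₁/V₂)^γ = 570×(7.28/66.4)^(7/5) = 25.81 kPa.
For a reversible adiabat, W_by_gas = (P₁V₁ − P₂V₂)/(γ−1).
W_by = (570000×0.00728 − 25810×0.0664) / (2/5) = 6089 J.
W_on_gas = −W_by = -6089 J.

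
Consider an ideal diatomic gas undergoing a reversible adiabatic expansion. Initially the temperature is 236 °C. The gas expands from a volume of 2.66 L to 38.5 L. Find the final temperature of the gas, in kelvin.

For a reversible adiabat TV^(γ−1) is constant, so T₂ = T₁ (V₁/V₂)^(γ−1).
For a diatomic ideal gas γ = 7/5, so γ−1 = 2/5.
T₁ = 236 °C = 509.1 K.
T₂ = 509.1 × (2.66/38.5)^(2/5) = 174.8 K.

T₂ ≈ 175 K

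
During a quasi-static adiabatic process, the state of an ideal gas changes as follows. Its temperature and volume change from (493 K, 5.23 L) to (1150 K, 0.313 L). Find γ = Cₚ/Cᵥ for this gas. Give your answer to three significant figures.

γ ≈ 1.30

TV^(γ−1) = const ⇒ γ − 1 = ln(T₂/T₁) / ln(V₁/V₂).
γ = 1 + ln(1150/493) / ln(5.23/0.313) = 1.301.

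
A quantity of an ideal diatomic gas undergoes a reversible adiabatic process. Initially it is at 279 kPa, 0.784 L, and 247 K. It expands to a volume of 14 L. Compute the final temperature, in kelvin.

T₂ ≈ 78.0 K

Adiabatic: T₁V₁^(γ−1) = T₂V₂^(γ−1) ⇒ T₂ = T₁ (V₁/V₂)^(γ−1).
γ = 7/5 for a diatomic ideal gas.
T₂ = 247 × (0.784/14)^(2/5) = 77.98 K.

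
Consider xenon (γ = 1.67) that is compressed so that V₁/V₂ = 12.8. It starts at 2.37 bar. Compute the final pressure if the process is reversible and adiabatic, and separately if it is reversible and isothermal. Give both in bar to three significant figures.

adiabatic: 167 bar; isothermal: 30.3 bar

Isothermal: P₂ = P₁(V₁/V₂) = 2.37×12.8 = 30.34 bar.
Adiabatic: P₂ = P₁(V₁/V₂)^γ = 2.37×12.8^(1.67) = 167.4 bar.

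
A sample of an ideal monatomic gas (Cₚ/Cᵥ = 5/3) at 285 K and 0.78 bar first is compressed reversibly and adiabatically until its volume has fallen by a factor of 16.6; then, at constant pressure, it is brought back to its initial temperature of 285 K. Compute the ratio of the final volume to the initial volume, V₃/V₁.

Adiabatic step: V₂/V₁ = 0.06024; T₂ = T₁·16.6^(2/3) = 1855 K.
Isobaric step: V₃/V₂ = T₃/T₂ = 285/1855.
V₃/V₁ = (V₂/V₁)(V₃/V₂) = 0.06024 × (285/1855) = 0.009257.

V₃/V₁ ≈ 0.00926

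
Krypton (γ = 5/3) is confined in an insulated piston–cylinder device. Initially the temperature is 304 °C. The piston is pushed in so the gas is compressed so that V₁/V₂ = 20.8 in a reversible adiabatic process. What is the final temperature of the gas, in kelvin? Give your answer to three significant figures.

For a reversible adiabat TV^(γ−1) is constant, so T₂ = T₁ (V₁/V₂)^(γ−1).
T₁ = 304 °C = 577.1 K.
T₂ = 577.1 × 20.8^(2/3) = 4365 K.

T₂ ≈ 4370 K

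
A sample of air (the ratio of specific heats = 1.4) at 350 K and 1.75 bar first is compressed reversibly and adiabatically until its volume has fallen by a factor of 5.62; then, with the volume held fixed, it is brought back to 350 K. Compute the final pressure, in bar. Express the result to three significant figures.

P₃ ≈ 9.83 bar

Adiabatic step (PV^γ = const): P₂ = 1.75×5.62^(1.4) = 19.62 bar; T₂ = 350×5.62^(0.4) = 698.2 K.
Isochoric: P₃ = P₂(T₃/T₂) = 19.62 × (350/698.2) = 9.835 bar.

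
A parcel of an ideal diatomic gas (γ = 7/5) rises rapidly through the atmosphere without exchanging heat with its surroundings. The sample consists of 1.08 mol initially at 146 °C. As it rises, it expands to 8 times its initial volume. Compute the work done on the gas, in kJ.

W ≈ -5.31 kJ

For a reversible adiabat TV^(γ−1) is constant, so T₂ = T₁ (V₁/V₂)^(γ−1).
T₁ = 146 °C = 419.1 K.
T₂ = 419.1 × (1/8)^(2/5) = 182.4 K.
Q = 0, so ΔU = W_on_gas = nCᵥΔT with Cᵥ = R/(γ−1) = 20.79 J/(mol·K).
ΔU = 1.08 × 20.79 × (182.4 − 419.1) = -5313 J.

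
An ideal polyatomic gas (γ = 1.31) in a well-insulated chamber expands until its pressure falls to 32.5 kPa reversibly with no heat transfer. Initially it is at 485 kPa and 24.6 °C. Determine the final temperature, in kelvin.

T₂ ≈ 157 K

Adiabatic: T₂/T₁ = (P₂/P₁)^((γ−1)/γ).
T₁ = 24.6 °C = 297.8 K.
T₂ = 297.8 × (32.5/485)^(0.237) = 157.1 K.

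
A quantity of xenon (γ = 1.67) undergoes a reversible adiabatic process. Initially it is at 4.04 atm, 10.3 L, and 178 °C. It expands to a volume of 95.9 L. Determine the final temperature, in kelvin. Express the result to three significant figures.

Adiabatic: T₁V₁^(γ−1) = T₂V₂^(γ−1) ⇒ T₂ = T₁ (V₁/V₂)^(γ−1).
T₁ = 178 °C = 451.1 K.
T₂ = 451.1 × (10.3/95.9)^(0.67) = 101.2 K.

T₂ ≈ 101 K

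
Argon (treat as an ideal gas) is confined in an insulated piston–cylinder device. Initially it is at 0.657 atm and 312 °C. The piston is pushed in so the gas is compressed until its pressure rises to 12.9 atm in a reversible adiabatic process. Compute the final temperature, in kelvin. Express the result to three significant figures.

Adiabatic: T₂/T₁ = (P₂/P₁)^((γ−1)/γ).
For a monatomic ideal gas γ = 5/3, so (γ−1)/γ = 2/5.
T₁ = 312 °C = 585.1 K.
T₂ = 585.1 × (12.9/0.657)^(2/5) = 1925 K.

T₂ ≈ 1930 K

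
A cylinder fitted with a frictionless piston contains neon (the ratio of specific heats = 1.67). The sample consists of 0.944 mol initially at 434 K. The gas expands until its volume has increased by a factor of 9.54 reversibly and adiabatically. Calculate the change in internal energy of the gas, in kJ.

ΔU ≈ -3.96 kJ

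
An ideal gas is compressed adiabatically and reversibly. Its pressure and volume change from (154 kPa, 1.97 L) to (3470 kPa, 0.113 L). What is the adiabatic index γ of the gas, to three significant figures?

γ ≈ 1.09

PV^γ = const ⇒ γ = ln(P₂/P₁) / ln(V₁/V₂).
γ = ln(3470/154) / ln(1.97/0.113) = 1.09.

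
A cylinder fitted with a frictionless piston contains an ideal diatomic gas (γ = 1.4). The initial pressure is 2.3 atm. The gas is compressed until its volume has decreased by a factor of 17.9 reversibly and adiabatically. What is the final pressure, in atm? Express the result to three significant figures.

P₂ ≈ 131 atm

Since PV^γ is constant along a reversible adiabat, P₂ = P₁ (V₁/V₂)^γ.
P₂ = 2.3 × 17.9^(1.4) = 130.5 atm.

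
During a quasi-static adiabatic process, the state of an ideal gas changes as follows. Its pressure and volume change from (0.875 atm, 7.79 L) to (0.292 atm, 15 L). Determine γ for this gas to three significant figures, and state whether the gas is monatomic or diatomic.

γ ≈ 1.67; monatomic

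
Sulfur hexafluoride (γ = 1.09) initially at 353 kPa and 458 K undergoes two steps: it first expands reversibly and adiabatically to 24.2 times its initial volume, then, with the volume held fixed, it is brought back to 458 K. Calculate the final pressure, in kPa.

P₃ ≈ 14.6 kPa

Adiabatic step (PV^γ = const): P₂ = 353×(1/24.2)^(1.09) = 10.95 kPa; T₂ = 458×(1/24.2)^(0.09) = 343.8 K.
Isochoric: P₃ = P₂(T₃/T₂) = 10.95 × (458/343.8) = 14.59 kPa.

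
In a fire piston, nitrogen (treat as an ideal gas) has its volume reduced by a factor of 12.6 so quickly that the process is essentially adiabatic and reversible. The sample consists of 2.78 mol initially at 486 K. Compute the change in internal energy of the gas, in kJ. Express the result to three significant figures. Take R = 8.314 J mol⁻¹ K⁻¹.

Adiabatic: T₁V₁^(γ−1) = T₂V₂^(γ−1) ⇒ T₂ = T₁ (V₁/V₂)^(γ−1).
γ = 7/5 for a diatomic ideal gas, so γ−1 = 2/5.
T₂ = 486 × 12.6^(2/5) = 1339 K.
Q = 0, so ΔU = W_on_gas = nCᵥΔT with Cᵥ = R/(γ−1) = 20.79 J/(mol·K).
ΔU = 2.78 × 20.79 × (1339 − 486) = 49290 J.

ΔU ≈ 49.3 kJ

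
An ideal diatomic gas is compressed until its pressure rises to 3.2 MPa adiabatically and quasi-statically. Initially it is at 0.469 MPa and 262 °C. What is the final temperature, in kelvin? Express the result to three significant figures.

T₂ ≈ 926 K

Adiabatic: T₂/T₁ = (P₂/P₁)^((γ−1)/γ).
For a diatomic ideal gas γ = 7/5, so (γ−1)/γ = 2/7.
T₁ = 262 °C = 535.1 K.
T₂ = 535.1 × (3.2/0.469)^(2/7) = 926.3 K.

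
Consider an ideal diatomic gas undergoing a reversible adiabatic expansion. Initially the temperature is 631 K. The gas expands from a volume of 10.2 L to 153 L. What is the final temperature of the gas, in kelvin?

For a reversible adiabat TV^(γ−1) is constant, so T₂ = T₁ (V₁/V₂)^(γ−1).
For a diatomic ideal gas γ = 7/5, so γ−1 = 2/5.
T₂ = 631 × (10.2/153)^(2/5) = 213.6 K.

T₂ ≈ 214 K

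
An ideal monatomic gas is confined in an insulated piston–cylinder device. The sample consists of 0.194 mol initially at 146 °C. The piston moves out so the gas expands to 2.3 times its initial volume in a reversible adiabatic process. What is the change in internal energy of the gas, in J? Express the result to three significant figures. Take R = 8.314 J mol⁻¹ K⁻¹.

ΔU ≈ -432 J

For a reversible adiabat TV^(γ−1) is constant, so T₂ = T₁ (V₁/V₂)^(γ−1).
γ = 5/3 for a monatomic ideal gas, so γ−1 = 2/3.
T₁ = 146 °C = 419.1 K.
T₂ = 419.1 × (1/2.3)^(2/3) = 240.6 K.
Q = 0, so ΔU = W_on_gas = nCᵥΔT with Cᵥ = R/(γ−1) = 12.47 J/(mol·K).
ΔU = 0.194 × 12.47 × (240.6 − 419.1) = -432.1 J.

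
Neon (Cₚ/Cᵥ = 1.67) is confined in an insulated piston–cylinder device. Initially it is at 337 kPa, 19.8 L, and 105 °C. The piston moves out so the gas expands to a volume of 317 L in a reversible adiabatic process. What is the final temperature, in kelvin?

For a reversible adiabat TV^(γ−1) is constant, so T₂ = T₁ (V₁/V₂)^(γ−1).
T₁ = 105 °C = 378.1 K.
T₂ = 378.1 × (19.8/317)^(0.67) = 58.98 K.

T₂ ≈ 59.0 K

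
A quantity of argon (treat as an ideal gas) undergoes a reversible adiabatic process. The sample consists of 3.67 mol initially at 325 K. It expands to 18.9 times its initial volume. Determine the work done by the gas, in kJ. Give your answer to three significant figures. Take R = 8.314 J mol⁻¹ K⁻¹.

Adiabatic: T₁V₁^(γ−1) = T₂V₂^(γ−1) ⇒ T₂ = T₁ (V₁/V₂)^(γ−1).
γ = 5/3 for a monatomic ideal gas, so γ−1 = 2/3.
T₂ = 325 × (1/18.9)^(2/3) = 45.8 K.
Q = 0, so ΔU = W_on_gas = nCᵥΔT with Cᵥ = R/(γ−1) = 12.47 J/(mol·K).
ΔU = 3.67 × 12.47 × (45.8 − 325) = -12780 J.
Work done by the gas = −ΔU = 12780 J.

W ≈ 12.8 kJ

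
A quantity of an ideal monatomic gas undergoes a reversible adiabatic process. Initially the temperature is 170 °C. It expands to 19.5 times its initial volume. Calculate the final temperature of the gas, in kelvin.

For a reversible adiabat TV^(γ−1) is constant, so T₂ = T₁ (V₁/V₂)^(γ−1).
For a monatomic ideal gas γ = 5/3, so γ−1 = 2/3.
T₁ = 170 °C = 443.1 K.
T₂ = 443.1 × (1/19.5)^(2/3) = 61.17 K.

T₂ ≈ 61.2 K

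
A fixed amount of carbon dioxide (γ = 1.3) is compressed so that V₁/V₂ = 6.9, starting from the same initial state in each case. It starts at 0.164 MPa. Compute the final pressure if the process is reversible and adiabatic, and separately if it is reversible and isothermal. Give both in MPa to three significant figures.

Isothermal: P₂ = P₁(V₁/V₂) = 0.164×6.9 = 1.132 MPa.
Adiabatic: P₂ = P₁(V₁/V₂)^γ = 0.164×6.9^(1.3) = 2.02 MPa.

adiabatic: 2.02 MPa; isothermal: 1.13 MPa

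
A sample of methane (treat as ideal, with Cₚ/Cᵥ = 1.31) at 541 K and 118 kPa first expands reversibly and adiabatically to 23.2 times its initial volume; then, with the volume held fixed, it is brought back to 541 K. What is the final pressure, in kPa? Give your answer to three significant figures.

P₃ ≈ 5.09 kPa

Adiabatic step (PV^γ = const): P₂ = 118×(1/23.2)^(1.31) = 1.919 kPa; T₂ = 541×(1/23.2)^(0.31) = 204.1 K.
Isochoric: P₃ = P₂(T₃/T₂) = 1.919 × (541/204.1) = 5.086 kPa.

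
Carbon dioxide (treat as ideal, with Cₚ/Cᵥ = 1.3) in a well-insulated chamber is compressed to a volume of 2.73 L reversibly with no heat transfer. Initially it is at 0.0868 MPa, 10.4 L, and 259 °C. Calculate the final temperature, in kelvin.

T₂ ≈ 795 K

Adiabatic: T₁V₁^(γ−1) = T₂V₂^(γ−1) ⇒ T₂ = T₁ (V₁/V₂)^(γ−1).
T₁ = 259 °C = 532.1 K.
T₂ = 532.1 × (10.4/2.73)^(0.3) = 794.9 K.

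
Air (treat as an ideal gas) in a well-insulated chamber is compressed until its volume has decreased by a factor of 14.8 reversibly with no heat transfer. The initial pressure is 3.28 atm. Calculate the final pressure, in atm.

P₂ ≈ 143 atm

Since PV^γ is constant along a reversible adiabat, P₂ = P₁ (V₁/V₂)^γ.
For a diatomic ideal gas γ = 7/5.
P₂ = 3.28 × 14.8^(7/5) = 142.6 atm.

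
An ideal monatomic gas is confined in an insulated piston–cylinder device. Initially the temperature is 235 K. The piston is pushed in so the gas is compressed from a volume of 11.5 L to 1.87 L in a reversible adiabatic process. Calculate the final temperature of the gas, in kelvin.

T₂ ≈ 789 K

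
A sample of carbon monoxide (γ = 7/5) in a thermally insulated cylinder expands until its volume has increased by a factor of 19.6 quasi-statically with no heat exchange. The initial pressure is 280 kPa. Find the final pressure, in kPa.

P₂ ≈ 4.35 kPa

Adiabatic: P₁V₁^γ = P₂V₂^γ ⇒ P₂ = P₁ (V₁/V₂)^γ.
P₂ = 280 × (1/19.6)^(7/5) = 4.345 kPa.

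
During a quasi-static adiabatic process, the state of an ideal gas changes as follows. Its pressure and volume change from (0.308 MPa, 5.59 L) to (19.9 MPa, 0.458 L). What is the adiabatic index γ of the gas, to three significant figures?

PV^γ = const ⇒ γ = ln(P₂/P₁) / ln(V₁/V₂).
γ = ln(19.9/0.308) / ln(5.59/0.458) = 1.666.

γ ≈ 1.67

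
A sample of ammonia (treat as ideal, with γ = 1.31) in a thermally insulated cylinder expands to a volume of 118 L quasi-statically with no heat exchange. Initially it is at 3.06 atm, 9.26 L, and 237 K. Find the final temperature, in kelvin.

Adiabatic: T₁V₁^(γ−1) = T₂V₂^(γ−1) ⇒ T₂ = T₁ (V₁/V₂)^(γ−1).
T₂ = 237 × (9.26/118)^(0.31) = 107.7 K.

T₂ ≈ 108 K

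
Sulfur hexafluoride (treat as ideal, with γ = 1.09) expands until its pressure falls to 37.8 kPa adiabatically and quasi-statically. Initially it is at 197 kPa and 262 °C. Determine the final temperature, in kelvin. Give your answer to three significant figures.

Adiabatic: T₂/T₁ = (P₂/P₁)^((γ−1)/γ).
T₁ = 262 °C = 535.1 K.
T₂ = 535.1 × (37.8/197)^(0.0826) = 467 K.

T₂ ≈ 467 K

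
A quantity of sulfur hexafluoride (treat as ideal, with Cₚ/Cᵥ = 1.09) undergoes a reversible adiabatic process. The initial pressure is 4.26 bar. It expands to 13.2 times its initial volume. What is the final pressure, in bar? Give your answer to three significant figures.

Adiabatic: P₁V₁^γ = P₂V₂^γ ⇒ P₂ = P₁ (V₁/V₂)^γ.
P₂ = 4.26 × (1/13.2)^(1.09) = 0.2558 bar.

P₂ ≈ 0.256 bar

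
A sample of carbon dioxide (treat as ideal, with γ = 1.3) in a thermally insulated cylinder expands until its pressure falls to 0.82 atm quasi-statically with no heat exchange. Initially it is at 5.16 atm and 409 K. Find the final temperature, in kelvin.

T₂ ≈ 268 K

Along an adiabat T P^((1−γ)/γ) is constant, so T₂ = T₁ (P₂/P₁)^((γ−1)/γ).
T₂ = 409 × (0.82/5.16)^(0.231) = 267.5 K.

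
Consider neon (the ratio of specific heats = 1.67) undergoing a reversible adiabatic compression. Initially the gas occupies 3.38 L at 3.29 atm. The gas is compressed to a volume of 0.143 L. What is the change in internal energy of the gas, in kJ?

P₂ = P₁(V₁/V₂)^γ = 3.29×(3.38/0.143)^(1.67) = 647.3 atm.
For a reversible adiabat, W_by_gas = (P₁V₁ − P₂V₂)/(γ−1).
W_by = (333400×0.00338 − 6.558×10^7×0.000143) / (0.67) = -12320 J.
Q = 0 ⇒ ΔU = −W_by = 12320 J.

ΔU ≈ 12.3 kJ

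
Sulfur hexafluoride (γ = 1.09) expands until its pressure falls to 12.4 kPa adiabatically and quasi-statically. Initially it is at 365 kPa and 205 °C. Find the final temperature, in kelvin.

Along an adiabat T P^((1−γ)/γ) is constant, so T₂ = T₁ (P₂/P₁)^((γ−1)/γ).
T₁ = 205 °C = 478.1 K.
T₂ = 478.1 × (12.4/365)^(0.0826) = 361.6 K.

T₂ ≈ 362 K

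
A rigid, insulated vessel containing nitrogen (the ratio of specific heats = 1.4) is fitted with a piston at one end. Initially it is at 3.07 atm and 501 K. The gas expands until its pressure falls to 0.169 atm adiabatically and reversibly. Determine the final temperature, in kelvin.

T₂ ≈ 219 K

Adiabatic: T₂/T₁ = (P₂/P₁)^((γ−1)/γ).
T₂ = 501 × (0.169/3.07)^(0.286) = 218.8 K.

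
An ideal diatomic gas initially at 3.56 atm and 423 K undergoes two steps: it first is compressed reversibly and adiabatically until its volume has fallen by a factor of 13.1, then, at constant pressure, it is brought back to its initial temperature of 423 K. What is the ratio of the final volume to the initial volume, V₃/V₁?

V₃/V₁ ≈ 0.0273

For a diatomic ideal gas γ = 7/5.
Adiabatic step: V₂/V₁ = 0.07634; T₂ = T₁·13.1^(2/5) = 1184 K.
Isobaric step: V₃/V₂ = T₃/T₂ = 423/1184.
V₃/V₁ = (V₂/V₁)(V₃/V₂) = 0.07634 × (423/1184) = 0.02728.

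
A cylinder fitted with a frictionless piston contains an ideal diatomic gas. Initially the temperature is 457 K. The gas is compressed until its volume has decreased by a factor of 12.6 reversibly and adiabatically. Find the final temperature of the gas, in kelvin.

T₂ ≈ 1260 K

Adiabatic: T₁V₁^(γ−1) = T₂V₂^(γ−1) ⇒ T₂ = T₁ (V₁/V₂)^(γ−1).
For a diatomic ideal gas γ = 7/5, so γ−1 = 2/5.
T₂ = 457 × 12.6^(2/5) = 1259 K.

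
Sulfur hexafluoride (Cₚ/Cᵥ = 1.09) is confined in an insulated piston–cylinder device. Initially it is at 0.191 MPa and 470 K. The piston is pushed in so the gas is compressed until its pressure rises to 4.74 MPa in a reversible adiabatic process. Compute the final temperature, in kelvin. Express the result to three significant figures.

Along an adiabat T P^((1−γ)/γ) is constant, so T₂ = T₁ (P₂/P₁)^((γ−1)/γ).
T₂ = 470 × (4.74/0.191)^(0.0826) = 612.7 K.

T₂ ≈ 613 K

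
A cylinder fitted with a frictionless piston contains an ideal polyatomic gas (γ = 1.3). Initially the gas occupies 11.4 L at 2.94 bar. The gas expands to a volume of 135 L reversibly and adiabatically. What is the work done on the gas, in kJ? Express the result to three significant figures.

P₂ = P₁(V₁/V₂)^γ = 2.94×(11.4/135)^(1.3) = 0.1183 bar.
For a reversible adiabat, W_by_gas = (P₁V₁ − P₂V₂)/(γ−1).
W_by = (294000×0.0114 − 11830×0.135) / (0.3) = 5850 J.
W_on_gas = −W_by = -5850 J.

W ≈ -5.85 kJ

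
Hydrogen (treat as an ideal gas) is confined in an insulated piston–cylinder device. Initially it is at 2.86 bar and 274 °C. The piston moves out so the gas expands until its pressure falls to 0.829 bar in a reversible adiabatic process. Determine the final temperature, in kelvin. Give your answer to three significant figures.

Along an adiabat T P^((1−γ)/γ) is constant, so T₂ = T₁ (P₂/P₁)^((γ−1)/γ).
For a diatomic ideal gas γ = 7/5, so (γ−1)/γ = 2/7.
T₁ = 274 °C = 547.1 K.
T₂ = 547.1 × (0.829/2.86)^(2/7) = 384.1 K.

T₂ ≈ 384 K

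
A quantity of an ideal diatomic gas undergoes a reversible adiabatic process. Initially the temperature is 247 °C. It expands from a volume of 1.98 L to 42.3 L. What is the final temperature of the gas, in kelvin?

For a reversible adiabat TV^(γ−1) is constant, so T₂ = T₁ (V₁/V₂)^(γ−1).
For a diatomic ideal gas γ = 7/5, so γ−1 = 2/5.
T₁ = 247 °C = 520.1 K.
T₂ = 520.1 × (1.98/42.3)^(2/5) = 152.8 K.

T₂ ≈ 153 K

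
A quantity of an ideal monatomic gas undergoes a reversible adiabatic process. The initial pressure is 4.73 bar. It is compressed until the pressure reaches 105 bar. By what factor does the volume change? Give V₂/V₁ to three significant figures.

From PV^γ = const, V₂/V₁ = (P₁/P₂)^(1/γ).
For a monatomic ideal gas γ = 5/3.
V₂/V₁ = (4.73/105)^(3/5) = 0.1557.

V₂/V₁ ≈ 0.156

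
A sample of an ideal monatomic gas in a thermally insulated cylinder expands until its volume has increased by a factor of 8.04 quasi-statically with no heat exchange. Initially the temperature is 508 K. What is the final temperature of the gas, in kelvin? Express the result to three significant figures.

T₂ ≈ 127 K

For a reversible adiabat TV^(γ−1) is constant, so T₂ = T₁ (V₁/V₂)^(γ−1).
For a monatomic ideal gas γ = 5/3, so γ−1 = 2/3.
T₂ = 508 × (1/8.04)^(2/3) = 126.6 K.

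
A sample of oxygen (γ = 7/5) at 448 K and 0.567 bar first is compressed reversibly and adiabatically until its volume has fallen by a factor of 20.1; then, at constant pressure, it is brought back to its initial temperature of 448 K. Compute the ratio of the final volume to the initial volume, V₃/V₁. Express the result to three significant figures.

Adiabatic step: V₂/V₁ = 0.04975; T₂ = T₁·20.1^(2/5) = 1488 K.
Isobaric step: V₃/V₂ = T₃/T₂ = 448/1488.
V₃/V₁ = (V₂/V₁)(V₃/V₂) = 0.04975 × (448/1488) = 0.01498.

V₃/V₁ ≈ 0.0150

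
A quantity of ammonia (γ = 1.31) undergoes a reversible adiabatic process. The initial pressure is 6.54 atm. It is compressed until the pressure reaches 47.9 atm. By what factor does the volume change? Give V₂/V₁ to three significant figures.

V₂/V₁ ≈ 0.219

From PV^γ = const, V₂/V₁ = (P₁/P₂)^(1/γ).
V₂/V₁ = (6.54/47.9)^(0.763) = 0.2187.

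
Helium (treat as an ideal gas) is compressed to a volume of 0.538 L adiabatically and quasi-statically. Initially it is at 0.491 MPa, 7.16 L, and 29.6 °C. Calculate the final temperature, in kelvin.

For a reversible adiabat TV^(γ−1) is constant, so T₂ = T₁ (V₁/V₂)^(γ−1).
γ = 5/3 for a monatomic ideal gas.
T₁ = 29.6 °C = 302.8 K.
T₂ = 302.8 × (7.16/0.538)^(2/3) = 1700 K.

T₂ ≈ 1700 K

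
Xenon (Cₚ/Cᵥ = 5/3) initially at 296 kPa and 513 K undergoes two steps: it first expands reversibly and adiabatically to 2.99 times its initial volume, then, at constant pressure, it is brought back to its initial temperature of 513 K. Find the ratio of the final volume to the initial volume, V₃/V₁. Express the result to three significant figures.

Adiabatic step: V₂/V₁ = 2.99; T₂ = T₁·(1/2.99)^(2/3) = 247.2 K.
Isobaric step: V₃/V₂ = T₃/T₂ = 513/247.2.
V₃/V₁ = (V₂/V₁)(V₃/V₂) = 2.99 × (513/247.2) = 6.206.

V₃/V₁ ≈ 6.21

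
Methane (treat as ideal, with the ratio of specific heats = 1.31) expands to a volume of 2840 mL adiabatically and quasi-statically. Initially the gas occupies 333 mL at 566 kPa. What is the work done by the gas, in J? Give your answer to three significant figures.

P₂ = P₁(V₁/V₂)^γ = 566×(333/2840)^(1.31) = 34.15 kPa.
For a reversible adiabat, W_by_gas = (P₁V₁ − P₂V₂)/(γ−1).
W_by = (566000×0.000333 − 34150×0.00284) / (0.31) = 295.1 J.

W ≈ 295 J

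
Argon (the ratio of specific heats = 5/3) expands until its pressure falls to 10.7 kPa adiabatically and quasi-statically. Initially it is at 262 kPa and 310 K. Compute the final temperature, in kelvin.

T₂ ≈ 86.3 K

Adiabatic: T₂/T₁ = (P₂/P₁)^((γ−1)/γ).
T₂ = 310 × (10.7/262)^(2/5) = 86.26 K.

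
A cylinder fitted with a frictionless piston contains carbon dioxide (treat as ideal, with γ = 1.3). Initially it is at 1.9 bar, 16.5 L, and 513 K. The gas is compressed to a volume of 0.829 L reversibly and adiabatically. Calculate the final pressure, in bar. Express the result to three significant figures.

P₂ ≈ 92.8 bar

Since PV^γ is constant along a reversible adiabat, P₂ = P₁ (V₁/V₂)^γ.
P₂ = 1.9 × (16.5/0.829)^(1.3) = 92.76 bar.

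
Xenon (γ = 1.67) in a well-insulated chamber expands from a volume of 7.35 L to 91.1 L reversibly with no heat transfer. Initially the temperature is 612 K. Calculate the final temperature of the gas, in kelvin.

T₂ ≈ 113 K

For a reversible adiabat TV^(γ−1) is constant, so T₂ = T₁ (V₁/V₂)^(γ−1).
T₂ = 612 × (7.35/91.1)^(0.67) = 113.3 K.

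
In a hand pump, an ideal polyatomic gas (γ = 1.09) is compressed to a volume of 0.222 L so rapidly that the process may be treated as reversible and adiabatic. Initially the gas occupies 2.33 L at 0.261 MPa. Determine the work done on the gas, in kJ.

W ≈ 1.59 kJ

P₂ = P₁(V₁/V₂)^γ = 0.261×(2.33/0.222)^(1.09) = 3.385 MPa.
For a reversible adiabat, W_by_gas = (P₁V₁ − P₂V₂)/(γ−1).
W_by = (261000×0.00233 − 3.385×10^6×0.000222) / (0.09) = -1592 J.
W_on_gas = −W_by = 1592 J.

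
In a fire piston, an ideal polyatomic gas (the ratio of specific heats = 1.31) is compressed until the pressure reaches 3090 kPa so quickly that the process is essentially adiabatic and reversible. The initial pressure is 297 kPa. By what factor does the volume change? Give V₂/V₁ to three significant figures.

From PV^γ = const, V₂/V₁ = (P₁/P₂)^(1/γ).
V₂/V₁ = (297/3090)^(0.763) = 0.1673.

V₂/V₁ ≈ 0.167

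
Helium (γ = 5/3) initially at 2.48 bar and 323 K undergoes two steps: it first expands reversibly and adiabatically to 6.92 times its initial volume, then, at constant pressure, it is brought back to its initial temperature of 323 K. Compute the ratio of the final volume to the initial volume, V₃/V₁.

Adiabatic step: V₂/V₁ = 6.92; T₂ = T₁·(1/6.92)^(2/3) = 88.95 K.
Isobaric step: V₃/V₂ = T₃/T₂ = 323/88.95.
V₃/V₁ = (V₂/V₁)(V₃/V₂) = 6.92 × (323/88.95) = 25.13.

V₃/V₁ ≈ 25.1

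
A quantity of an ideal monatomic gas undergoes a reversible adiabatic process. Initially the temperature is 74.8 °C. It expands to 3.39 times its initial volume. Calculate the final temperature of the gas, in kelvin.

Adiabatic: T₁V₁^(γ−1) = T₂V₂^(γ−1) ⇒ T₂ = T₁ (V₁/V₂)^(γ−1).
For a monatomic ideal gas γ = 5/3, so γ−1 = 2/3.
T₁ = 74.8 °C = 347.9 K.
T₂ = 347.9 × (1/3.39)^(2/3) = 154.2 K.

T₂ ≈ 154 K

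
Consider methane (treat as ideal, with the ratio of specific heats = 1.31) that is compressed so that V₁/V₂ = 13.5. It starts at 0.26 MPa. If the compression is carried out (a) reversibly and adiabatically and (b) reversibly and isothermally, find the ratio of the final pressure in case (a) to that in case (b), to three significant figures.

P_adiabatic / P_isothermal ≈ 2.24

Isothermal: P_b = P₁(V₁/V₂) = 0.26×13.5.
Adiabatic: P_a = P₁(V₁/V₂)^γ = 0.26×13.5^(1.31).
P_a/P_b = (V₁/V₂)^(γ−1) = 13.5^(0.31) = 2.241.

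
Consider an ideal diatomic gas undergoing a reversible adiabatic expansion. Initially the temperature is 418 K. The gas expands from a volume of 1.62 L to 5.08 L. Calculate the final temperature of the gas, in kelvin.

T₂ ≈ 265 K

Adiabatic: T₁V₁^(γ−1) = T₂V₂^(γ−1) ⇒ T₂ = T₁ (V₁/V₂)^(γ−1).
For a diatomic ideal gas γ = 7/5, so γ−1 = 2/5.
T₂ = 418 × (1.62/5.08)^(2/5) = 264.6 K.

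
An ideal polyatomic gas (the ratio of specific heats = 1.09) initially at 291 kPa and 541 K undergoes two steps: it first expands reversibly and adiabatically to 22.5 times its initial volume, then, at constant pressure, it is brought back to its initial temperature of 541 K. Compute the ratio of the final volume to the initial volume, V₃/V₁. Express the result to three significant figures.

V₃/V₁ ≈ 29.8

Adiabatic step: V₂/V₁ = 22.5; T₂ = T₁·(1/22.5)^(0.09) = 408.8 K.
Isobaric step: V₃/V₂ = T₃/T₂ = 541/408.8.
V₃/V₁ = (V₂/V₁)(V₃/V₂) = 22.5 × (541/408.8) = 29.78.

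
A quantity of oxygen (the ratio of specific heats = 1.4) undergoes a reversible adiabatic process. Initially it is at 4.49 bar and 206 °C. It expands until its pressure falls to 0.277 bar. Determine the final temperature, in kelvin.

Adiabatic: T₂/T₁ = (P₂/P₁)^((γ−1)/γ).
T₁ = 206 °C = 479.1 K.
T₂ = 479.1 × (0.277/4.49)^(0.286) = 216.2 K.

T₂ ≈ 216 K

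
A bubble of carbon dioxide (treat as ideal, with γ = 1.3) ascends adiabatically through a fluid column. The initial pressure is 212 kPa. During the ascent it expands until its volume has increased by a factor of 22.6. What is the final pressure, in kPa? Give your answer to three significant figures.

Adiabatic: P₁V₁^γ = P₂V₂^γ ⇒ P₂ = P₁ (V₁/V₂)^γ.
P₂ = 212 × (1/22.6)^(1.3) = 3.681 kPa.

P₂ ≈ 3.68 kPa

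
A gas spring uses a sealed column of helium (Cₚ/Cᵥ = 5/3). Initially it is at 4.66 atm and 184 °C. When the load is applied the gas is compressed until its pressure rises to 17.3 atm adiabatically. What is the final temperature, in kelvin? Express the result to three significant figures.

T₂ ≈ 773 K

Along an adiabat T P^((1−γ)/γ) is constant, so T₂ = T₁ (P₂/P₁)^((γ−1)/γ).
T₁ = 184 °C = 457.1 K.
T₂ = 457.1 × (17.3/4.66)^(2/5) = 772.5 K.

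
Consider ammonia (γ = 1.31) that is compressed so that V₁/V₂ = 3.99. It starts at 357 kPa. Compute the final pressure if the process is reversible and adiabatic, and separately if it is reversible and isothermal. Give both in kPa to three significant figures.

Isothermal: P₂ = P₁(V₁/V₂) = 357×3.99 = 1424 kPa.
Adiabatic: P₂ = P₁(V₁/V₂)^γ = 357×3.99^(1.31) = 2187 kPa.

adiabatic: 2190 kPa; isothermal: 1420 kPa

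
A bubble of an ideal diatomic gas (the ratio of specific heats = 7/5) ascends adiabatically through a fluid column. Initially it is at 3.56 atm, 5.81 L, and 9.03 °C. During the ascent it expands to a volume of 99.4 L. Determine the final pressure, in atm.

P₂ ≈ 0.0668 atm

Since PV^γ is constant along a reversible adiabat, P₂ = P₁ (V₁/V₂)^γ.
P₂ = 3.56 × (5.81/99.4)^(7/5) = 0.06683 atm.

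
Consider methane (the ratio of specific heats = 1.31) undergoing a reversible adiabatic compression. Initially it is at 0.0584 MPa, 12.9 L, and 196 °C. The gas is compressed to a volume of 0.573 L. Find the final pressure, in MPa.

Adiabatic: P₁V₁^γ = P₂V₂^γ ⇒ P₂ = P₁ (V₁/V₂)^γ.
P₂ = 0.0584 × (12.9/0.573)^(1.31) = 3.452 MPa.

P₂ ≈ 3.45 MPa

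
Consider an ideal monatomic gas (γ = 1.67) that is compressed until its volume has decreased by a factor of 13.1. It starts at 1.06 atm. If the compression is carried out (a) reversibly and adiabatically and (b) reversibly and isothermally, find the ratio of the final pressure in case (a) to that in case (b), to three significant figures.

P_adiabatic / P_isothermal ≈ 5.60

Isothermal: P_b = P₁(V₁/V₂) = 1.06×13.1.
Adiabatic: P_a = P₁(V₁/V₂)^γ = 1.06×13.1^(1.67).
P_a/P_b = (V₁/V₂)^(γ−1) = 13.1^(0.67) = 5.605.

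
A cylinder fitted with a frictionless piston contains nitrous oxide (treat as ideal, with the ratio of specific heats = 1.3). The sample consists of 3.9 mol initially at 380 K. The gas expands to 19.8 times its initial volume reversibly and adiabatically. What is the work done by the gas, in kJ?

W ≈ 24.3 kJ

For a reversible adiabat TV^(γ−1) is constant, so T₂ = T₁ (V₁/V₂)^(γ−1).
T₂ = 380 × (1/19.8)^(0.3) = 155.2 K.
Q = 0, so ΔU = W_on_gas = nCᵥΔT with Cᵥ = R/(γ−1) = 27.71 J/(mol·K).
ΔU = 3.9 × 27.71 × (155.2 − 380) = -24300 J.
Work done by the gas = −ΔU = 24300 J.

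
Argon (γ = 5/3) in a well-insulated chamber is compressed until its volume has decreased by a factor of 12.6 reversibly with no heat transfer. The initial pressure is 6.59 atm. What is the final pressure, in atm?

P₂ ≈ 450 atm

Adiabatic: P₁V₁^γ = P₂V₂^γ ⇒ P₂ = P₁ (V₁/V₂)^γ.
P₂ = 6.59 × 12.6^(5/3) = 449.6 atm.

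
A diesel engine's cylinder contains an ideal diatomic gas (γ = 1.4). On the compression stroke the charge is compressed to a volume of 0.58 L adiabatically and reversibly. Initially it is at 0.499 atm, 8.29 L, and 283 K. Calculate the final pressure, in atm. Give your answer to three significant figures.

P₂ ≈ 20.7 atm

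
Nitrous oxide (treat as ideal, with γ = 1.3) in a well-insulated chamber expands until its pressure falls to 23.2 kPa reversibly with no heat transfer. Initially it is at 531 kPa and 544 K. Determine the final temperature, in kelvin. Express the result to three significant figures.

T₂ ≈ 264 K

Along an adiabat T P^((1−γ)/γ) is constant, so T₂ = T₁ (P₂/P₁)^((γ−1)/γ).
T₂ = 544 × (23.2/531)^(0.231) = 264.1 K.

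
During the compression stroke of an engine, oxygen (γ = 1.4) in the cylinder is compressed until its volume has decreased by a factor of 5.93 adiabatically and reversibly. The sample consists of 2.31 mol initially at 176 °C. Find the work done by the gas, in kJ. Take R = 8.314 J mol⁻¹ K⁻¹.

W ≈ -22.4 kJ

Adiabatic: T₁V₁^(γ−1) = T₂V₂^(γ−1) ⇒ T₂ = T₁ (V₁/V₂)^(γ−1).
T₁ = 176 °C = 449.1 K.
T₂ = 449.1 × 5.93^(0.4) = 915.4 K.
Q = 0, so ΔU = W_on_gas = nCᵥΔT with Cᵥ = R/(γ−1) = 20.79 J/(mol·K).
ΔU = 2.31 × 20.79 × (915.4 − 449.1) = 22390 J.
Work done by the gas = −ΔU = -22390 J.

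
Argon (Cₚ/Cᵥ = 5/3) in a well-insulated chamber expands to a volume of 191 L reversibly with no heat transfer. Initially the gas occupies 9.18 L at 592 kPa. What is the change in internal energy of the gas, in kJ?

ΔU ≈ -7.07 kJ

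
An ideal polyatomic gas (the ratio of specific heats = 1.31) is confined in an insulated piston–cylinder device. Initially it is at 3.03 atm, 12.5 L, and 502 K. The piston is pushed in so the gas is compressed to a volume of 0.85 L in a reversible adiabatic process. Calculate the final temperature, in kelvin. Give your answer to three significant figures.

For a reversible adiabat TV^(γ−1) is constant, so T₂ = T₁ (V₁/V₂)^(γ−1).
T₂ = 502 × (12.5/0.85)^(0.31) = 1155 K.

T₂ ≈ 1160 K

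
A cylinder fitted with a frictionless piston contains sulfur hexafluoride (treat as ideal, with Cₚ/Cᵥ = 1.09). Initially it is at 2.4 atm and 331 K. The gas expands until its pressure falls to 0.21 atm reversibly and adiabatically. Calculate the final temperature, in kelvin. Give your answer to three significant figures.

T₂ ≈ 271 K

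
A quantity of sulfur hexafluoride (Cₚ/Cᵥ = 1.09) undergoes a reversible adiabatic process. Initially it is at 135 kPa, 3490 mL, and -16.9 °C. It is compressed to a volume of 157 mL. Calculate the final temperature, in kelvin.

Adiabatic: T₁V₁^(γ−1) = T₂V₂^(γ−1) ⇒ T₂ = T₁ (V₁/V₂)^(γ−1).
T₁ = -16.9 °C = 256.2 K.
T₂ = 256.2 × (3490/157)^(0.09) = 338.8 K.

T₂ ≈ 339 K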